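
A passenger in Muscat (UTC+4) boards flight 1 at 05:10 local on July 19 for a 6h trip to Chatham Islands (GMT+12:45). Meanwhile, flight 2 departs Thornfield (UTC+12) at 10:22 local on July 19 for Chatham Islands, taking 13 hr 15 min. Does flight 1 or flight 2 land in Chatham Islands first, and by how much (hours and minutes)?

the first, by 4 hours 27 minutes

Flight 1 in UTC: 05:10 − 4:00 = 01:10 on Jul 19.
+6 hours → arrive 07:10 UTC on Jul 19.
Flight 2 in UTC: 10:22 − 12:00 = 22:22 on Jul 18.
+13 hours and 15 minutes → arrive 11:37 UTC on Jul 19.
Flight 1 lands earlier by 4 hours 27 minutes.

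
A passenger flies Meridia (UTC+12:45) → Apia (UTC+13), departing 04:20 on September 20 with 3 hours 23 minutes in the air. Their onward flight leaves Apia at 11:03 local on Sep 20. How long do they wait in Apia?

Convert departure to UTC: 04:20 − 12:45 = 15:35 UTC on Sep 19.
Add 3 hours and 23 minutes flight time → 18:58 UTC.
Apia is UTC+13:00, so local arrival = 18:58 + 13:00 = 07:58 on Sep 20.
Layover = 11:03 − 07:58 = 3 hours 5 minutes.

3 hours 5 minutes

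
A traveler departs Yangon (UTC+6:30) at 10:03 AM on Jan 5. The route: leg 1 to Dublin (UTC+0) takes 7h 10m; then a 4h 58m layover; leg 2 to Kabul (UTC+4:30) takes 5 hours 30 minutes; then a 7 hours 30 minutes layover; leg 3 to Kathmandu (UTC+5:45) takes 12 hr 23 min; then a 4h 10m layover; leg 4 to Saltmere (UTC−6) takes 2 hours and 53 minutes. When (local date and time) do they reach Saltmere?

Convert departure to UTC: 10:03 AM − 6:30 = 3:33 AM UTC on Jan 5.
Add 7 hours and 10 minutes leg 1 → 10:43 AM UTC.
Add 4 hours and 58 minutes layover in Dublin → 3:41 PM UTC.
Add 5 hours and 30 minutes leg 2 → 9:11 PM UTC.
Add 7 hours 30 minutes layover in Kabul → 4:41 AM UTC (Jan 6).
Add 12 hours and 23 minutes leg 3 → 5:04 PM UTC.
Add 4 hours 10 minutes layover in Kathmandu → 9:14 PM UTC.
Add 2 hours 53 minutes leg 4 → 12:07 AM UTC (Jan 7).
Saltmere is UTC−6:00, so local arrival = 12:07 AM − 6:00 = 6:07 PM on Jan 6.

6:07 PM on January 6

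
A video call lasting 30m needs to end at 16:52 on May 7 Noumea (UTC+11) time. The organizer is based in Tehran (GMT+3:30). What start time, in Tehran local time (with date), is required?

Target end time in UTC: 16:52 − 11:00 = 05:52 on May 7.
Subtract 30 minutes → start 05:22 UTC on May 7.
Tehran is UTC+3:30: 05:22 + 3:30 = 08:52 on May 7.

08:52 on May 7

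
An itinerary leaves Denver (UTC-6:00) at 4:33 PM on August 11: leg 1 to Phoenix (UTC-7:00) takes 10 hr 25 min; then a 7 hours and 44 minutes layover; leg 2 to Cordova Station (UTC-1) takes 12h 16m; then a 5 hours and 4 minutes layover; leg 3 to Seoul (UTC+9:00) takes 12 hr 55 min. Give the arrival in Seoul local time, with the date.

Convert departure to UTC: 4:33 PM + 6:00 = 10:33 PM UTC on Aug 11.
Add 10 hours 25 minutes leg 1 → 8:58 AM UTC (Aug 12).
Add 7 hours 44 minutes layover in Phoenix → 4:42 PM UTC.
Add 12 hours and 16 minutes leg 2 → 4:58 AM UTC (Aug 13).
Add 5 hours 4 minutes layover in Cordova Station → 10:02 AM UTC.
Add 12 hours 55 minutes leg 3 → 10:57 PM UTC.
Seoul is UTC+9:00, so local arrival = 10:57 PM + 9:00 = 7:57 AM on Aug 14.

7:57 AM on August 14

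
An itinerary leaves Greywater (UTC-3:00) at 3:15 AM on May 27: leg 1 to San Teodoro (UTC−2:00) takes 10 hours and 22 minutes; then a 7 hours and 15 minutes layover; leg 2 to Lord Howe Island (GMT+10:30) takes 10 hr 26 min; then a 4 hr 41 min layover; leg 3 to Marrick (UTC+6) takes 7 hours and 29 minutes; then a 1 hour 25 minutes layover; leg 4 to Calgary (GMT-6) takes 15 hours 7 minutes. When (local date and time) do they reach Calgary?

Convert departure to UTC: 3:15 AM + 3:00 = 6:15 AM UTC on May 27.
Add 10 hours and 22 minutes leg 1 → 4:37 PM UTC.
Add 7 hours 15 minutes layover in San Teodoro → 11:52 PM UTC.
Add 10 hours and 26 minutes leg 2 → 10:18 AM UTC (May 28).
Add 4 hours 41 minutes layover in Lord Howe Island → 2:59 PM UTC.
Add 7 hours and 29 minutes leg 3 → 10:28 PM UTC.
Add 1 hour 25 minutes layover in Marrick → 11:53 PM UTC.
Add 15 hours 7 minutes leg 4 → 3:00 PM UTC (May 29).
Calgary is UTC−6:00, so local arrival = 3:00 PM − 6:00 = 9:00 AM on May 29.

9:00 AM on May 29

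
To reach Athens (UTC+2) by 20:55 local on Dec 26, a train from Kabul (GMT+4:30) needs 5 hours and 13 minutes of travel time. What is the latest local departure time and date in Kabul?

Target arrival in UTC: 20:55 − 2:00 = 18:55 on Dec 26.
Subtract 5 hours and 13 minutes → departure 13:42 UTC on Dec 26.
Kabul is UTC+4:30: 13:42 + 4:30 = 18:12 on Dec 26.

18:12 on December 26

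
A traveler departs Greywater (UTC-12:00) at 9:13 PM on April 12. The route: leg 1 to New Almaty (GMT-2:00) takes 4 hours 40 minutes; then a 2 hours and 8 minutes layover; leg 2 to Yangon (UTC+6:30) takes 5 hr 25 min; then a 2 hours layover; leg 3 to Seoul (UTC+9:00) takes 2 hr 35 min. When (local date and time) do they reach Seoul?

Convert departure to UTC: 9:13 PM + 12:00 = 9:13 AM UTC on Apr 13.
Add 4 hours 40 minutes leg 1 → 1:53 PM UTC.
Add 2 hours 8 minutes layover in New Almaty → 4:01 PM UTC.
Add 5 hours and 25 minutes leg 2 → 9:26 PM UTC.
Add 2 hours layover in Yangon → 11:26 PM UTC.
Add 2 hours 35 minutes leg 3 → 2:01 AM UTC (Apr 14).
Seoul is UTC+9:00, so local arrival = 2:01 AM + 9:00 = 11:01 AM on Apr 14.

11:01 AM on April 14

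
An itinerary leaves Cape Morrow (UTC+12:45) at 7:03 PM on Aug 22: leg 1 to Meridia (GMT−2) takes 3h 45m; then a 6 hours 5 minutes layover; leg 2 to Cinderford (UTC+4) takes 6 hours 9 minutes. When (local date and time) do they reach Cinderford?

Convert departure to UTC: 7:03 PM − 12:45 = 6:18 AM UTC on Aug 22.
Add 3 hours and 45 minutes leg 1 → 10:03 AM UTC.
Add 6 hours 5 minutes layover in Meridia → 4:08 PM UTC.
Add 6 hours 9 minutes leg 2 → 10:17 PM UTC.
Cinderford is UTC+4:00, so local arrival = 10:17 PM + 4:00 = 2:17 AM on Aug 23.

2:17 AM on Aug 23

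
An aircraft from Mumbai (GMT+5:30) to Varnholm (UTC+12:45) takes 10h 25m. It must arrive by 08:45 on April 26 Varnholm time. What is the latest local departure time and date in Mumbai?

15:05 on April 25

Target arrival in UTC: 08:45 − 12:45 = 20:00 on Apr 25.
Subtract 10 hours and 25 minutes → departure 09:35 UTC on Apr 25.
Mumbai is UTC+5:30: 09:35 + 5:30 = 15:05 on Apr 25.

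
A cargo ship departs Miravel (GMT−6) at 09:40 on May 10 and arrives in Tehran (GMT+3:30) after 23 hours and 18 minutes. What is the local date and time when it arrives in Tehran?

18:28 on May 11

Convert departure to UTC: 09:40 + 6:00 = 15:40 UTC on May 10.
Add 23 hours and 18 minutes travel time → 14:58 UTC (May 11).
Tehran is UTC+3:30, so local arrival = 14:58 + 3:30 = 18:28 on May 11.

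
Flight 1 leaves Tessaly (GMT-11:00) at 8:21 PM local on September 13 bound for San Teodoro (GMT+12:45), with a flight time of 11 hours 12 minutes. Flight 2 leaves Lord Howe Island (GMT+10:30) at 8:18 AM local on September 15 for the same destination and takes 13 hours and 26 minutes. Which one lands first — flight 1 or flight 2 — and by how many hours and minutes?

the first, by 16 hours 41 minutes

Flight 1 in UTC: 8:21 PM + 11:00 = 7:21 AM on Sep 14.
+11 hours and 12 minutes → arrive 6:33 PM UTC on Sep 14.
Flight 2 in UTC: 8:18 AM − 10:30 = 9:48 PM on Sep 14.
+13 hours and 26 minutes → arrive 11:14 AM UTC on Sep 15.
Flight 1 lands earlier by 16 hours 41 minutes.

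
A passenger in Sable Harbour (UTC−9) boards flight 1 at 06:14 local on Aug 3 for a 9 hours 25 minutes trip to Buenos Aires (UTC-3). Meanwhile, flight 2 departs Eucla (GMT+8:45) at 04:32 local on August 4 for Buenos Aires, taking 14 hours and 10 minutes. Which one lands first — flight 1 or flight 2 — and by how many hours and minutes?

the first, by 9 hours 18 minutes

Flight 1 in UTC: 06:14 + 9:00 = 15:14 on Aug 3.
+9 hours 25 minutes → arrive 00:39 UTC on Aug 4.
Flight 2 in UTC: 04:32 − 8:45 = 19:47 on Aug 3.
+14 hours and 10 minutes → arrive 09:57 UTC on Aug 4.
Flight 1 lands earlier by 9 hours 18 minutes.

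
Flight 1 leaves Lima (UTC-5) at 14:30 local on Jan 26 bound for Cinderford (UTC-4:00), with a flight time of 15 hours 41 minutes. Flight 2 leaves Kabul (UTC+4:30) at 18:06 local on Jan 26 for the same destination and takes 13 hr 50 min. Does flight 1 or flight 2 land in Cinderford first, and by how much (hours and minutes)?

Flight 1 in UTC: 14:30 + 5:00 = 19:30 on Jan 26.
+15 hours and 41 minutes → arrive 11:11 UTC on Jan 27.
Flight 2 in UTC: 18:06 − 4:30 = 13:36 on Jan 26.
+13 hours and 50 minutes → arrive 03:26 UTC on Jan 27.
Flight 2 lands earlier by 7 hours 45 minutes.

the second, by 7 hours 45 minutes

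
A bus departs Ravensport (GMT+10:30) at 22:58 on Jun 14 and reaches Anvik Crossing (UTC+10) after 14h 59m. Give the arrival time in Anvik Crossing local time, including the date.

Convert departure to UTC: 22:58 − 10:30 = 12:28 UTC on Jun 14.
Add 14 hours and 59 minutes travel time → 03:27 UTC (Jun 15).
Anvik Crossing is UTC+10:00, so local arrival = 03:27 + 10:00 = 13:27 on Jun 15.

13:27 on Jun 15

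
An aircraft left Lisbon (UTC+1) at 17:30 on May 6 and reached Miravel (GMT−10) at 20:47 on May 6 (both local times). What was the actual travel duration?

Departure in UTC: 17:30 − 1:00 = 16:30 on May 6.
Arrival in UTC: 20:47 + 10:00 = 06:47 on May 7.
Elapsed = 06:47 − 16:30 (+1 day) = 14 hours 17 minutes.

14 hours 17 minutes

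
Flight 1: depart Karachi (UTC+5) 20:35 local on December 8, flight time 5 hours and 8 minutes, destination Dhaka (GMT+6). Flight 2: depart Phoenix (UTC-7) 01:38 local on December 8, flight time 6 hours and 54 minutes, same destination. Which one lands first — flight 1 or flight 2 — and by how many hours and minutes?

Flight 1 in UTC: 20:35 − 5:00 = 15:35 on Dec 8.
+5 hours 8 minutes → arrive 20:43 UTC on Dec 8.
Flight 2 in UTC: 01:38 + 7:00 = 08:38 on Dec 8.
+6 hours and 54 minutes → arrive 15:32 UTC on Dec 8.
Flight 2 lands earlier by 5 hours 11 minutes.

the second, by 5 hours 11 minutes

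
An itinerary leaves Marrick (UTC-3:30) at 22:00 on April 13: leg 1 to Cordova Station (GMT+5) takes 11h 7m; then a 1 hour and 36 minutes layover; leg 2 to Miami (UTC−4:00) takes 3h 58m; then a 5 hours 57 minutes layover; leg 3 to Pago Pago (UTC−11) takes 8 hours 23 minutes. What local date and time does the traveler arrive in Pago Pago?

Convert departure to UTC: 22:00 + 3:30 = 01:30 UTC on Apr 14.
Add 11 hours and 7 minutes leg 1 → 12:37 UTC.
Add 1 hour and 36 minutes layover in Cordova Station → 14:13 UTC.
Add 3 hours and 58 minutes leg 2 → 18:11 UTC.
Add 5 hours and 57 minutes layover in Miami → 00:08 UTC (Apr 15).
Add 8 hours and 23 minutes leg 3 → 08:31 UTC.
Pago Pago is UTC−11:00, so local arrival = 08:31 − 11:00 = 21:31 on Apr 14.

21:31 on April 14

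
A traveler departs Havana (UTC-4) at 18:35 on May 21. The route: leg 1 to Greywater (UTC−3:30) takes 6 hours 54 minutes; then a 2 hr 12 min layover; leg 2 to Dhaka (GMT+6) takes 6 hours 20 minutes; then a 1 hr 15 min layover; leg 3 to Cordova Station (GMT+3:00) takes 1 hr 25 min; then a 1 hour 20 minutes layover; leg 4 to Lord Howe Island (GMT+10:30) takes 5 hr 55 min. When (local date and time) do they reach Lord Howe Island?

Convert departure to UTC: 18:35 + 4:00 = 22:35 UTC on May 21.
Add 6 hours 54 minutes leg 1 → 05:29 UTC (May 22).
Add 2 hours and 12 minutes layover in Greywater → 07:41 UTC.
Add 6 hours 20 minutes leg 2 → 14:01 UTC.
Add 1 hour and 15 minutes layover in Dhaka → 15:16 UTC.
Add 1 hour 25 minutes leg 3 → 16:41 UTC.
Add 1 hour and 20 minutes layover in Cordova Station → 18:01 UTC.
Add 5 hours 55 minutes leg 4 → 23:56 UTC.
Lord Howe Island is UTC+10:30, so local arrival = 23:56 + 10:30 = 10:26 on May 23.

10:26 on May 23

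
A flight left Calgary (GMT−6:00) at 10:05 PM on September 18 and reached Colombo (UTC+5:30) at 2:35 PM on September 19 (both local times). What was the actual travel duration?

5 hours

Departure in UTC: 10:05 PM + 6:00 = 4:05 AM on Sep 19.
Arrival in UTC: 2:35 PM − 5:30 = 9:05 AM on Sep 19.
Elapsed = 9:05 AM − 4:05 AM = 5 hours.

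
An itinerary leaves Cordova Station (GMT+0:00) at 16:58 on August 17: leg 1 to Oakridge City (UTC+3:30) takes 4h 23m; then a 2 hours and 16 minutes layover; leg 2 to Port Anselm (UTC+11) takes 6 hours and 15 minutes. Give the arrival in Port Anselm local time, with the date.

16:52 on August 18

Cordova Station is at UTC+0, so departure is already 16:58 UTC on Aug 17.
Add 4 hours 23 minutes leg 1 → 21:21 UTC.
Add 2 hours and 16 minutes layover in Oakridge City → 23:37 UTC.
Add 6 hours and 15 minutes leg 2 → 05:52 UTC (Aug 18).
Port Anselm is UTC+11:00, so local arrival = 05:52 + 11:00 = 16:52 on Aug 18.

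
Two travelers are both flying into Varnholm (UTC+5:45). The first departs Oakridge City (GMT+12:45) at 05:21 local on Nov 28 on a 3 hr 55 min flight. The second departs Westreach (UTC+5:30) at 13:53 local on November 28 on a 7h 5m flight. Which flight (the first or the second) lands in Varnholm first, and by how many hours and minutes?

Flight 1 in UTC: 05:21 − 12:45 = 16:36 on Nov 27.
+3 hours 55 minutes → arrive 20:31 UTC on Nov 27.
Flight 2 in UTC: 13:53 − 5:30 = 08:23 on Nov 28.
+7 hours and 5 minutes → arrive 15:28 UTC on Nov 28.
Flight 1 lands earlier by 18 hours 57 minutes.

the first, by 18 hours 57 minutes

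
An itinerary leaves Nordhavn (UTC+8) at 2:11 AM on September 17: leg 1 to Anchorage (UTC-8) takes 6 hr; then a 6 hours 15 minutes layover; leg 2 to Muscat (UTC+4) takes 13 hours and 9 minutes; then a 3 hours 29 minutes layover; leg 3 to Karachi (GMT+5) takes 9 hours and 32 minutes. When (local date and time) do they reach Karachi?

1:36 PM on September 18

Convert departure to UTC: 2:11 AM − 8:00 = 6:11 PM UTC on Sep 16.
Add 6 hours leg 1 → 12:11 AM UTC (Sep 17).
Add 6 hours 15 minutes layover in Anchorage → 6:26 AM UTC.
Add 13 hours 9 minutes leg 2 → 7:35 PM UTC.
Add 3 hours 29 minutes layover in Muscat → 11:04 PM UTC.
Add 9 hours and 32 minutes leg 3 → 8:36 AM UTC (Sep 18).
Karachi is UTC+5:00, so local arrival = 8:36 AM + 5:00 = 1:36 PM on Sep 18.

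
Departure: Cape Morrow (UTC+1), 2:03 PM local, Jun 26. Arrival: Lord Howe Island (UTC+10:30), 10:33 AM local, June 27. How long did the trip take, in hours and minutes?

11 hours

Departure in UTC: 2:03 PM − 1:00 = 1:03 PM on Jun 26.
Arrival in UTC: 10:33 AM − 10:30 = 12:03 AM on Jun 27.
Elapsed = 12:03 AM − 1:03 PM (+1 day) = 11 hours.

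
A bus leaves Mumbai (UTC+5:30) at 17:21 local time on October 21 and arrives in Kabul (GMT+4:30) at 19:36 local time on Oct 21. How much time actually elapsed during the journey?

3 hours 15 minutes

Kabul is 1:00 behind Mumbai.
Clock-face elapsed time (ignoring zones) is 2 hours 15 minutes.
Actual elapsed = 2 hours 15 minutes + 1:00 = 3 hours 15 minutes.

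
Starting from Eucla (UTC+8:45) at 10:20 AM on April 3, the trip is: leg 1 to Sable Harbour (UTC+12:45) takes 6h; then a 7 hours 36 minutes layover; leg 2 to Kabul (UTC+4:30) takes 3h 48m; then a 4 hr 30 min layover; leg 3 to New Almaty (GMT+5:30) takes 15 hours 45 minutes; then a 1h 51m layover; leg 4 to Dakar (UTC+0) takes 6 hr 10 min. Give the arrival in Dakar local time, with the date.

Convert departure to UTC: 10:20 AM − 8:45 = 1:35 AM UTC on Apr 3.
Add 6 hours leg 1 → 7:35 AM UTC.
Add 7 hours and 36 minutes layover in Sable Harbour → 3:11 PM UTC.
Add 3 hours 48 minutes leg 2 → 6:59 PM UTC.
Add 4 hours and 30 minutes layover in Kabul → 11:29 PM UTC.
Add 15 hours and 45 minutes leg 3 → 3:14 PM UTC (Apr 4).
Add 1 hour 51 minutes layover in New Almaty → 5:05 PM UTC.
Add 6 hours and 10 minutes leg 4 → 11:15 PM UTC.
Dakar is UTC+0, so local arrival is the same: 11:15 PM on Apr 4.

11:15 PM on April 4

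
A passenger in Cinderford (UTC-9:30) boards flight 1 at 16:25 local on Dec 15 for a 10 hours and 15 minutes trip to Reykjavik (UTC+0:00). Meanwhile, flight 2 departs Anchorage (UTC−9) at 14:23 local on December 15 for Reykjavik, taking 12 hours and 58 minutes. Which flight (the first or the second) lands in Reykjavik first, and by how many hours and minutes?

Flight 1 in UTC: 16:25 + 9:30 = 01:55 on Dec 16.
+10 hours and 15 minutes → arrive 12:10 UTC on Dec 16.
Flight 2 in UTC: 14:23 + 9:00 = 23:23 on Dec 15.
+12 hours and 58 minutes → arrive 12:21 UTC on Dec 16.
Flight 1 lands earlier by 11 minutes.

the first, by 11 minutes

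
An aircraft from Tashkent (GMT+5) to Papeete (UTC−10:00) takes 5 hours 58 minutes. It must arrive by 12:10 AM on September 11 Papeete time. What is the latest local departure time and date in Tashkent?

9:12 AM on September 11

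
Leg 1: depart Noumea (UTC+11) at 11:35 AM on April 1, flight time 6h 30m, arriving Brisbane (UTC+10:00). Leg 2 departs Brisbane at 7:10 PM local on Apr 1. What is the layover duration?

Convert departure to UTC: 11:35 AM − 11:00 = 12:35 AM UTC on Apr 1.
Add 6 hours 30 minutes flight time → 7:05 AM UTC.
Brisbane is UTC+10:00, so local arrival = 7:05 AM + 10:00 = 5:05 PM on Apr 1.
Layover = 7:10 PM − 5:05 PM = 2 hours 5 minutes.

2 hours 5 minutes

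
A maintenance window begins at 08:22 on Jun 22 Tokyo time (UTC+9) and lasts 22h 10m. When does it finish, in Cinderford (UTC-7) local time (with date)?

Convert start to UTC: 08:22 − 9:00 = 23:22 UTC on Jun 21.
Add 22 hours 10 minutes duration → 21:32 UTC (Jun 22).
Cinderford is UTC−7:00, so local end time = 21:32 − 7:00 = 14:32 on Jun 22.

14:32 on June 22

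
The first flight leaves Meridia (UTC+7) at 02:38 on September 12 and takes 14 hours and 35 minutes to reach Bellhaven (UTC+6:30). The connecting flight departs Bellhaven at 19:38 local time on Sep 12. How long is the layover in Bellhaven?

Convert departure to UTC: 02:38 − 7:00 = 19:38 UTC on Sep 11.
Add 14 hours 35 minutes flight time → 10:13 UTC (Sep 12).
Bellhaven is UTC+6:30, so local arrival = 10:13 + 6:30 = 16:43 on Sep 12.
Layover = 19:38 − 16:43 = 2 hours 55 minutes.

2 hours 55 minutes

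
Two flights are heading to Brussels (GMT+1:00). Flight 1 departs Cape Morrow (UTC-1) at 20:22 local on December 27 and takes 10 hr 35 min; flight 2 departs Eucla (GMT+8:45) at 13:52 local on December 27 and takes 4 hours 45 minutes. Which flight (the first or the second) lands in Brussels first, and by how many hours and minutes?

the second, by 22 hours 5 minutes

Flight 1 in UTC: 20:22 + 1:00 = 21:22 on Dec 27.
+10 hours and 35 minutes → arrive 07:57 UTC on Dec 28.
Flight 2 in UTC: 13:52 − 8:45 = 05:07 on Dec 27.
+4 hours and 45 minutes → arrive 09:52 UTC on Dec 27.
Flight 2 lands earlier by 22 hours 5 minutes.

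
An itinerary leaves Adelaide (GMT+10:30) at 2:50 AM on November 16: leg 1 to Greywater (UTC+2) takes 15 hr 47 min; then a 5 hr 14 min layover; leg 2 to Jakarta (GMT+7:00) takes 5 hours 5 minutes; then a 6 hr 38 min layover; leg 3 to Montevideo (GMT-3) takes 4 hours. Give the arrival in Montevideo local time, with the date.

Convert departure to UTC: 2:50 AM − 10:30 = 4:20 PM UTC on Nov 15.
Add 15 hours 47 minutes leg 1 → 8:07 AM UTC (Nov 16).
Add 5 hours 14 minutes layover in Greywater → 1:21 PM UTC.
Add 5 hours and 5 minutes leg 2 → 6:26 PM UTC.
Add 6 hours 38 minutes layover in Jakarta → 1:04 AM UTC (Nov 17).
Add 4 hours leg 3 → 5:04 AM UTC.
Montevideo is UTC−3:00, so local arrival = 5:04 AM − 3:00 = 2:04 AM on Nov 17.

2:04 AM on November 17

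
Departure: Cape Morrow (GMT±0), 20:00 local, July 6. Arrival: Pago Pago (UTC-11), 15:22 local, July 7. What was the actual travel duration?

30 hours 22 minutes

Departure is already UTC: 20:00 on Jul 6.
Arrival in UTC: 15:22 + 11:00 = 02:22 on Jul 8.
Elapsed = 02:22 − 20:00 (+2 days) = 30 hours 22 minutes.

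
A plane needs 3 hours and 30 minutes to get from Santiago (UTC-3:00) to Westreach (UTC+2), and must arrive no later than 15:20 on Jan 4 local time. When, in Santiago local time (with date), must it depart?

Target arrival in UTC: 15:20 − 2:00 = 13:20 on Jan 4.
Subtract 3 hours and 30 minutes → departure 09:50 UTC on Jan 4.
Santiago is UTC−3:00: 09:50 − 3:00 = 06:50 on Jan 4.

06:50 on Jan 4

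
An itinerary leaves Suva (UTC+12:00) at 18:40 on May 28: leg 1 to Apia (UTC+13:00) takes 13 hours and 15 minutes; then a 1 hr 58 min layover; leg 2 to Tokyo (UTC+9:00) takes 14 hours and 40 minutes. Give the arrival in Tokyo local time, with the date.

21:33 on May 29

Convert departure to UTC: 18:40 − 12:00 = 06:40 UTC on May 28.
Add 13 hours 15 minutes leg 1 → 19:55 UTC.
Add 1 hour 58 minutes layover in Apia → 21:53 UTC.
Add 14 hours 40 minutes leg 2 → 12:33 UTC (May 29).
Tokyo is UTC+9:00, so local arrival = 12:33 + 9:00 = 21:33 on May 29.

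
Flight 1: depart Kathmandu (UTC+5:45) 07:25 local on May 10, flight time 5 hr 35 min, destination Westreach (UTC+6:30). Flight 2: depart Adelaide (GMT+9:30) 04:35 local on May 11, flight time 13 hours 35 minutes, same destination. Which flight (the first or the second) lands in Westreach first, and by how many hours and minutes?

Flight 1 in UTC: 07:25 − 5:45 = 01:40 on May 10.
+5 hours 35 minutes → arrive 07:15 UTC on May 10.
Flight 2 in UTC: 04:35 − 9:30 = 19:05 on May 10.
+13 hours and 35 minutes → arrive 08:40 UTC on May 11.
Flight 1 lands earlier by 25 hours 25 minutes.

the first, by 25 hours 25 minutes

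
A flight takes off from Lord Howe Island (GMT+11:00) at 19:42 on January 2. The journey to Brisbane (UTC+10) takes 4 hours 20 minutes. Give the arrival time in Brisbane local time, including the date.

Brisbane is 1:00 behind Lord Howe Island.
After 4 hours and 20 minutes it is 00:02 (Jan 3) in Lord Howe Island.
Shift by the zone difference: 00:02 − 1:00 = 23:02 on Jan 2 in Brisbane.

23:02 on January 2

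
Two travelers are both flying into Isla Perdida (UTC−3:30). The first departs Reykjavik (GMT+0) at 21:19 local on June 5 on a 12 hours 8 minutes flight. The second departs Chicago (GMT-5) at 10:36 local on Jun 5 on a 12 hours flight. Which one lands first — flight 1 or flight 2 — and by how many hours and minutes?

Flight 1 departs at 21:19 UTC (Jun 5).
+12 hours and 8 minutes → arrive 09:27 UTC on Jun 6.
Flight 2 in UTC: 10:36 + 5:00 = 15:36 on Jun 5.
+12 hours → arrive 03:36 UTC on Jun 6.
Flight 2 lands earlier by 5 hours 51 minutes.

the second, by 5 hours 51 minutes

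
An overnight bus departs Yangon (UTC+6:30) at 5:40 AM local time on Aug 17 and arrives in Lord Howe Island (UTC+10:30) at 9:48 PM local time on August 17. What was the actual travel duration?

Departure in UTC: 5:40 AM − 6:30 = 11:10 PM on Aug 16.
Arrival in UTC: 9:48 PM − 10:30 = 11:18 AM on Aug 17.
Elapsed = 11:18 AM − 11:10 PM (+1 day) = 12 hours 8 minutes.

12 hours 8 minutes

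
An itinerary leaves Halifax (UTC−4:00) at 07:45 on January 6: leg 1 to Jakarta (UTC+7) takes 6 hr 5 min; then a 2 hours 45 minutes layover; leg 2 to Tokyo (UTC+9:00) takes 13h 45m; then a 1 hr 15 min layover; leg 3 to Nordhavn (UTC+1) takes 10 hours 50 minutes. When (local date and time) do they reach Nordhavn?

23:25 on Jan 7

Convert departure to UTC: 07:45 + 4:00 = 11:45 UTC on Jan 6.
Add 6 hours and 5 minutes leg 1 → 17:50 UTC.
Add 2 hours 45 minutes layover in Jakarta → 20:35 UTC.
Add 13 hours and 45 minutes leg 2 → 10:20 UTC (Jan 7).
Add 1 hour 15 minutes layover in Tokyo → 11:35 UTC.
Add 10 hours 50 minutes leg 3 → 22:25 UTC.
Nordhavn is UTC+1:00, so local arrival = 22:25 + 1:00 = 23:25 on Jan 7.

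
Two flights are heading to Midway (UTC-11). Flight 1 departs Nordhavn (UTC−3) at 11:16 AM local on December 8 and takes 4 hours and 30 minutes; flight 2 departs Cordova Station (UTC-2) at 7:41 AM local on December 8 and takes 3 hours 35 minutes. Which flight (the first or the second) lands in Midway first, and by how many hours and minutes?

the second, by 5 hours 30 minutes

Flight 1 in UTC: 11:16 AM + 3:00 = 2:16 PM on Dec 8.
+4 hours 30 minutes → arrive 6:46 PM UTC on Dec 8.
Flight 2 in UTC: 7:41 AM + 2:00 = 9:41 AM on Dec 8.
+3 hours 35 minutes → arrive 1:16 PM UTC on Dec 8.
Flight 2 lands earlier by 5 hours 30 minutes.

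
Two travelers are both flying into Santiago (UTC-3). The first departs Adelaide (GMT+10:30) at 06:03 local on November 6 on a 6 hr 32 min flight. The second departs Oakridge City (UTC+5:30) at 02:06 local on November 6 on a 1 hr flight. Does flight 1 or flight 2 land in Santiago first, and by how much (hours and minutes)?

Flight 1 in UTC: 06:03 − 10:30 = 19:33 on Nov 5.
+6 hours 32 minutes → arrive 02:05 UTC on Nov 6.
Flight 2 in UTC: 02:06 − 5:30 = 20:36 on Nov 5.
+1 hour → arrive 21:36 UTC on Nov 5.
Flight 2 lands earlier by 4 hours 29 minutes.

the second, by 4 hours 29 minutes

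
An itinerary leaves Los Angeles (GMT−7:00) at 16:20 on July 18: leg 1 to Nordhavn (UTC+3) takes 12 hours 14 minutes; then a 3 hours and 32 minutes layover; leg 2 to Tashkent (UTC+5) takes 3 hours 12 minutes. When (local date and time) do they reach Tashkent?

23:18 on July 19

Convert departure to UTC: 16:20 + 7:00 = 23:20 UTC on Jul 18.
Add 12 hours 14 minutes leg 1 → 11:34 UTC (Jul 19).
Add 3 hours 32 minutes layover in Nordhavn → 15:06 UTC.
Add 3 hours 12 minutes leg 2 → 18:18 UTC.
Tashkent is UTC+5:00, so local arrival = 18:18 + 5:00 = 23:18 on Jul 19.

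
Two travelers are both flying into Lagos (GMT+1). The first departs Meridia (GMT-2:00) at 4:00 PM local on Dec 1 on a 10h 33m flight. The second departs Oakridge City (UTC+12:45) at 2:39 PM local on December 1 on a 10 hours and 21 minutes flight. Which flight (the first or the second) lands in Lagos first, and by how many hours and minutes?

the second, by 16 hours 18 minutes

Flight 1 in UTC: 4:00 PM + 2:00 = 6:00 PM on Dec 1.
+10 hours 33 minutes → arrive 4:33 AM UTC on Dec 2.
Flight 2 in UTC: 2:39 PM − 12:45 = 1:54 AM on Dec 1.
+10 hours and 21 minutes → arrive 12:15 PM UTC on Dec 1.
Flight 2 lands earlier by 16 hours 18 minutes.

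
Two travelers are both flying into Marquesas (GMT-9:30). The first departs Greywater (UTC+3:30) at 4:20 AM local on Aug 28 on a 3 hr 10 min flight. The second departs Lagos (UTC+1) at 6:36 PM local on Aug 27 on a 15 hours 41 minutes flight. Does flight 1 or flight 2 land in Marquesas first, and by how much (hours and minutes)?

the first, by 5 hours 17 minutes

Flight 1 in UTC: 4:20 AM − 3:30 = 12:50 AM on Aug 28.
+3 hours 10 minutes → arrive 4:00 AM UTC on Aug 28.
Flight 2 in UTC: 6:36 PM − 1:00 = 5:36 PM on Aug 27.
+15 hours and 41 minutes → arrive 9:17 AM UTC on Aug 28.
Flight 1 lands earlier by 5 hours 17 minutes.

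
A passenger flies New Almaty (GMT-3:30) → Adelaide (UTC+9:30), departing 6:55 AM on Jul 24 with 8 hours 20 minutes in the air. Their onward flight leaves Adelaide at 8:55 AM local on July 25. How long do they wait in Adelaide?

Convert departure to UTC: 6:55 AM + 3:30 = 10:25 AM UTC on Jul 24.
Add 8 hours 20 minutes flight time → 6:45 PM UTC.
Adelaide is UTC+9:30, so local arrival = 6:45 PM + 9:30 = 4:15 AM on Jul 25.
Layover = 8:55 AM − 4:15 AM = 4 hours 40 minutes.

4 hours 40 minutes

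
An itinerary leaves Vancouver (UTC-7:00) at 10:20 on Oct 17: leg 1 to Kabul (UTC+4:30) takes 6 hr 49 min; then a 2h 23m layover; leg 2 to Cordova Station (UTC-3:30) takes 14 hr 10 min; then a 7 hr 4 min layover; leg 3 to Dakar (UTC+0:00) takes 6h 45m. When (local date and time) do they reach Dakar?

Convert departure to UTC: 10:20 + 7:00 = 17:20 UTC on Oct 17.
Add 6 hours 49 minutes leg 1 → 00:09 UTC (Oct 18).
Add 2 hours 23 minutes layover in Kabul → 02:32 UTC.
Add 14 hours 10 minutes leg 2 → 16:42 UTC.
Add 7 hours and 4 minutes layover in Cordova Station → 23:46 UTC.
Add 6 hours 45 minutes leg 3 → 06:31 UTC (Oct 19).
Dakar is UTC+0, so local arrival is the same: 06:31 on Oct 19.

06:31 on October 19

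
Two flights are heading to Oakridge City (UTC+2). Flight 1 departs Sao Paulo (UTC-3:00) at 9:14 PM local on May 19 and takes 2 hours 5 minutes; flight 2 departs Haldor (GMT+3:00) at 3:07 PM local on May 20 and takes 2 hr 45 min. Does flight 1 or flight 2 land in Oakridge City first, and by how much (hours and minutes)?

the first, by 12 hours 33 minutes

Flight 1 in UTC: 9:14 PM + 3:00 = 12:14 AM on May 20.
+2 hours 5 minutes → arrive 2:19 AM UTC on May 20.
Flight 2 in UTC: 3:07 PM − 3:00 = 12:07 PM on May 20.
+2 hours and 45 minutes → arrive 2:52 PM UTC on May 20.
Flight 1 lands earlier by 12 hours 33 minutes.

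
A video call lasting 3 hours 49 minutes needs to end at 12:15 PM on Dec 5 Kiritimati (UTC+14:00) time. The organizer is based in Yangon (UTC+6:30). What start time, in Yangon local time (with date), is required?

12:56 AM on December 5

Target end time in UTC: 12:15 PM − 14:00 = 10:15 PM on Dec 4.
Subtract 3 hours and 49 minutes → start 6:26 PM UTC on Dec 4.
Yangon is UTC+6:30: 6:26 PM + 6:30 = 12:56 AM on Dec 5.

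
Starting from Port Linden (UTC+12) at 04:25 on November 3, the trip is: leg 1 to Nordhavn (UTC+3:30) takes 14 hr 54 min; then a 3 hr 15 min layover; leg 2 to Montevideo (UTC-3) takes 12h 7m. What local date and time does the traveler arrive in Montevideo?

19:41 on November 3

Convert departure to UTC: 04:25 − 12:00 = 16:25 UTC on Nov 2.
Add 14 hours 54 minutes leg 1 → 07:19 UTC (Nov 3).
Add 3 hours and 15 minutes layover in Nordhavn → 10:34 UTC.
Add 12 hours 7 minutes leg 2 → 22:41 UTC.
Montevideo is UTC−3:00, so local arrival = 22:41 − 3:00 = 19:41 on Nov 3.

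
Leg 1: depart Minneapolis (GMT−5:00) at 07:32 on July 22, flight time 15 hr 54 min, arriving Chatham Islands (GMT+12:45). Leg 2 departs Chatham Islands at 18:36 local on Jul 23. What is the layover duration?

1 hour 25 minutes

Convert departure to UTC: 07:32 + 5:00 = 12:32 UTC on Jul 22.
Add 15 hours 54 minutes flight time → 04:26 UTC (Jul 23).
Chatham Islands is UTC+12:45, so local arrival = 04:26 + 12:45 = 17:11 on Jul 23.
Layover = 18:36 − 17:11 = 1 hour 25 minutes.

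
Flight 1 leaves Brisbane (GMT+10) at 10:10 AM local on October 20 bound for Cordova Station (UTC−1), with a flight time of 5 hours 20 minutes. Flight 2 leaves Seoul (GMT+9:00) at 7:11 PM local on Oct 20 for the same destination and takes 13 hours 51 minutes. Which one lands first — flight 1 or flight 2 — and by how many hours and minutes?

the first, by 18 hours 32 minutes

Flight 1 in UTC: 10:10 AM − 10:00 = 12:10 AM on Oct 20.
+5 hours 20 minutes → arrive 5:30 AM UTC on Oct 20.
Flight 2 in UTC: 7:11 PM − 9:00 = 10:11 AM on Oct 20.
+13 hours 51 minutes → arrive 12:02 AM UTC on Oct 21.
Flight 1 lands earlier by 18 hours 32 minutes.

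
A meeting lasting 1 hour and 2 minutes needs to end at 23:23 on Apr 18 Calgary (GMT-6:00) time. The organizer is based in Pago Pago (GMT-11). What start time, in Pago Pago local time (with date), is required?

Target end time in UTC: 23:23 + 6:00 = 05:23 on Apr 19.
Subtract 1 hour and 2 minutes → start 04:21 UTC on Apr 19.
Pago Pago is UTC−11:00: 04:21 − 11:00 = 17:21 on Apr 18.

17:21 on April 18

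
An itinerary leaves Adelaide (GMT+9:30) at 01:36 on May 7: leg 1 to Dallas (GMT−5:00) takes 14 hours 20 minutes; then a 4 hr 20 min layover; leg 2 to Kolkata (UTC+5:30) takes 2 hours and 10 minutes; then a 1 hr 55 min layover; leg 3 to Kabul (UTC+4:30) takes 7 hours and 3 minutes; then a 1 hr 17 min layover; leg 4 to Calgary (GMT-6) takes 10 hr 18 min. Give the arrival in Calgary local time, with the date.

Convert departure to UTC: 01:36 − 9:30 = 16:06 UTC on May 6.
Add 14 hours 20 minutes leg 1 → 06:26 UTC (May 7).
Add 4 hours 20 minutes layover in Dallas → 10:46 UTC.
Add 2 hours 10 minutes leg 2 → 12:56 UTC.
Add 1 hour and 55 minutes layover in Kolkata → 14:51 UTC.
Add 7 hours and 3 minutes leg 3 → 21:54 UTC.
Add 1 hour 17 minutes layover in Kabul → 23:11 UTC.
Add 10 hours and 18 minutes leg 4 → 09:29 UTC (May 8).
Calgary is UTC−6:00, so local arrival = 09:29 − 6:00 = 03:29 on May 8.

03:29 on May 8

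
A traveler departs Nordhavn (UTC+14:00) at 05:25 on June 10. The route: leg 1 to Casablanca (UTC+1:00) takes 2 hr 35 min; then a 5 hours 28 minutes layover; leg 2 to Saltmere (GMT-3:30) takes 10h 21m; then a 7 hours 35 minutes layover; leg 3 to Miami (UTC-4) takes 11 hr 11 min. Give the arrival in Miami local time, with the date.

Convert departure to UTC: 05:25 − 14:00 = 15:25 UTC on Jun 9.
Add 2 hours and 35 minutes leg 1 → 18:00 UTC.
Add 5 hours and 28 minutes layover in Casablanca → 23:28 UTC.
Add 10 hours 21 minutes leg 2 → 09:49 UTC (Jun 10).
Add 7 hours 35 minutes layover in Saltmere → 17:24 UTC.
Add 11 hours and 11 minutes leg 3 → 04:35 UTC (Jun 11).
Miami is UTC−4:00, so local arrival = 04:35 − 4:00 = 00:35 on Jun 11.

00:35 on Jun 11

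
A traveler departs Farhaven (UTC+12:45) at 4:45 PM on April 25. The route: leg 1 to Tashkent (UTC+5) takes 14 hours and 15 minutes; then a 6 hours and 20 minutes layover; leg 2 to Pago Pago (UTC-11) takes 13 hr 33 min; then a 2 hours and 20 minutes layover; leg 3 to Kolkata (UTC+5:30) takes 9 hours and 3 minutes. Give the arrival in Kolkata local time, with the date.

7:01 AM on April 27

Convert departure to UTC: 4:45 PM − 12:45 = 4:00 AM UTC on Apr 25.
Add 14 hours and 15 minutes leg 1 → 6:15 PM UTC.
Add 6 hours 20 minutes layover in Tashkent → 12:35 AM UTC (Apr 26).
Add 13 hours 33 minutes leg 2 → 2:08 PM UTC.
Add 2 hours 20 minutes layover in Pago Pago → 4:28 PM UTC.
Add 9 hours 3 minutes leg 3 → 1:31 AM UTC (Apr 27).
Kolkata is UTC+5:30, so local arrival = 1:31 AM + 5:30 = 7:01 AM on Apr 27.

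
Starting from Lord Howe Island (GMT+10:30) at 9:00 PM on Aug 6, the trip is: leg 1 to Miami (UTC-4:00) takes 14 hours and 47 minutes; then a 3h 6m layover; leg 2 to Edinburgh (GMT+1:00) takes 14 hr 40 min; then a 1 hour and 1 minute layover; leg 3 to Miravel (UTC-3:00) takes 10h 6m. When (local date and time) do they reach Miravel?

3:10 AM on Aug 8

Convert departure to UTC: 9:00 PM − 10:30 = 10:30 AM UTC on Aug 6.
Add 14 hours and 47 minutes leg 1 → 1:17 AM UTC (Aug 7).
Add 3 hours and 6 minutes layover in Miami → 4:23 AM UTC.
Add 14 hours 40 minutes leg 2 → 7:03 PM UTC.
Add 1 hour 1 minute layover in Edinburgh → 8:04 PM UTC.
Add 10 hours 6 minutes leg 3 → 6:10 AM UTC (Aug 8).
Miravel is UTC−3:00, so local arrival = 6:10 AM − 3:00 = 3:10 AM on Aug 8.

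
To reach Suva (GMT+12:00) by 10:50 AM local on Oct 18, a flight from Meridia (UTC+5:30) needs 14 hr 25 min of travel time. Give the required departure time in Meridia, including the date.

Target arrival in UTC: 10:50 AM − 12:00 = 10:50 PM on Oct 17.
Subtract 14 hours and 25 minutes → departure 8:25 AM UTC on Oct 17.
Meridia is UTC+5:30: 8:25 AM + 5:30 = 1:55 PM on Oct 17.

1:55 PM on October 17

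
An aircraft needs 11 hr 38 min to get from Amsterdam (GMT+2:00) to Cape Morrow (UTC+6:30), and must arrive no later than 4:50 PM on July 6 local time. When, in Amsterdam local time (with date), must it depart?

Target arrival in UTC: 4:50 PM − 6:30 = 10:20 AM on Jul 6.
Subtract 11 hours 38 minutes → departure 10:42 PM UTC on Jul 5.
Amsterdam is UTC+2:00: 10:42 PM + 2:00 = 12:42 AM on Jul 6.

12:42 AM on Jul 6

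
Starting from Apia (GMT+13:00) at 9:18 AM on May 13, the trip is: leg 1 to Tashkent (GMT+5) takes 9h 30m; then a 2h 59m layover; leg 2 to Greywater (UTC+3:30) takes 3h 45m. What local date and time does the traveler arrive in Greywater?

4:02 PM on May 13

Convert departure to UTC: 9:18 AM − 13:00 = 8:18 PM UTC on May 12.
Add 9 hours 30 minutes leg 1 → 5:48 AM UTC (May 13).
Add 2 hours 59 minutes layover in Tashkent → 8:47 AM UTC.
Add 3 hours 45 minutes leg 2 → 12:32 PM UTC.
Greywater is UTC+3:30, so local arrival = 12:32 PM + 3:30 = 4:02 PM on May 13.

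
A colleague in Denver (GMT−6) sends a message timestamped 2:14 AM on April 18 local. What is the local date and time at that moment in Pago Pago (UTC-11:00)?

9:14 PM on April 17

In UTC: 2:14 AM + 6:00 = 8:14 AM on Apr 18.
Pago Pago is UTC−11:00: 8:14 AM − 11:00 = 9:14 PM on Apr 17.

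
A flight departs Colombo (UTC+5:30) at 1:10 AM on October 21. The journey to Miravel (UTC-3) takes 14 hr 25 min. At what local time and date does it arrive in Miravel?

7:05 AM on October 21

Convert departure to UTC: 1:10 AM − 5:30 = 7:40 PM UTC on Oct 20.
Add 14 hours 25 minutes travel time → 10:05 AM UTC (Oct 21).
Miravel is UTC−3:00, so local arrival = 10:05 AM − 3:00 = 7:05 AM on Oct 21.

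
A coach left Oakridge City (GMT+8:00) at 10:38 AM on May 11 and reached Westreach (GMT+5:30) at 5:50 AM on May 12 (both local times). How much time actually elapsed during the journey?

21 hours 42 minutes

Westreach is 2:30 behind Oakridge City.
Clock-face elapsed time (ignoring zones) is 19 hours 12 minutes.
Actual elapsed = 19 hours 12 minutes + 2:30 = 21 hours 42 minutes.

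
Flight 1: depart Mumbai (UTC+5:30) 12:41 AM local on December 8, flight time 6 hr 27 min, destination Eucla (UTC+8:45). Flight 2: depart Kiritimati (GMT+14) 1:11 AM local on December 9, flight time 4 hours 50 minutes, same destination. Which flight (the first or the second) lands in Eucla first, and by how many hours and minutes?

the first, by 14 hours 23 minutes

Flight 1 in UTC: 12:41 AM − 5:30 = 7:11 PM on Dec 7.
+6 hours and 27 minutes → arrive 1:38 AM UTC on Dec 8.
Flight 2 in UTC: 1:11 AM − 14:00 = 11:11 AM on Dec 8.
+4 hours and 50 minutes → arrive 4:01 PM UTC on Dec 8.
Flight 1 lands earlier by 14 hours 23 minutes.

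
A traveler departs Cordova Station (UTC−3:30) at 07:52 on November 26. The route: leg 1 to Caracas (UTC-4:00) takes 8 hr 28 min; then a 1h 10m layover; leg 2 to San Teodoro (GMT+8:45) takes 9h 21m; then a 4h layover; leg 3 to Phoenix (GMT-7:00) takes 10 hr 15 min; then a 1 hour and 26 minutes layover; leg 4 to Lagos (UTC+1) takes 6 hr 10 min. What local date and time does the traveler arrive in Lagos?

05:12 on November 28

Convert departure to UTC: 07:52 + 3:30 = 11:22 UTC on Nov 26.
Add 8 hours and 28 minutes leg 1 → 19:50 UTC.
Add 1 hour 10 minutes layover in Caracas → 21:00 UTC.
Add 9 hours and 21 minutes leg 2 → 06:21 UTC (Nov 27).
Add 4 hours layover in San Teodoro → 10:21 UTC.
Add 10 hours 15 minutes leg 3 → 20:36 UTC.
Add 1 hour and 26 minutes layover in Phoenix → 22:02 UTC.
Add 6 hours and 10 minutes leg 4 → 04:12 UTC (Nov 28).
Lagos is UTC+1:00, so local arrival = 04:12 + 1:00 = 05:12 on Nov 28.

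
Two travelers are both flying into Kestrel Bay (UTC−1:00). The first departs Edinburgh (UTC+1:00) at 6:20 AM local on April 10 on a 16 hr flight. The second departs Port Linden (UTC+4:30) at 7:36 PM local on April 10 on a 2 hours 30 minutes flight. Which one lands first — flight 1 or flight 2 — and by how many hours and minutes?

the second, by 3 hours 44 minutes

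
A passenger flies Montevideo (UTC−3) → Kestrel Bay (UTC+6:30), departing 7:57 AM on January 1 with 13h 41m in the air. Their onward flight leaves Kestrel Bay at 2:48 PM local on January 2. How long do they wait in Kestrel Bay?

7 hours 40 minutes

Convert departure to UTC: 7:57 AM + 3:00 = 10:57 AM UTC on Jan 1.
Add 13 hours 41 minutes flight time → 12:38 AM UTC (Jan 2).
Kestrel Bay is UTC+6:30, so local arrival = 12:38 AM + 6:30 = 7:08 AM on Jan 2.
Layover = 2:48 PM − 7:08 AM = 7 hours 40 minutes.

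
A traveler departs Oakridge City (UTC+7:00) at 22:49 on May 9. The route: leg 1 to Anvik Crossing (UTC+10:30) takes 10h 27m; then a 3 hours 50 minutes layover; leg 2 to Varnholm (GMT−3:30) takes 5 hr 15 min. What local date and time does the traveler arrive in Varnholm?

Convert departure to UTC: 22:49 − 7:00 = 15:49 UTC on May 9.
Add 10 hours 27 minutes leg 1 → 02:16 UTC (May 10).
Add 3 hours 50 minutes layover in Anvik Crossing → 06:06 UTC.
Add 5 hours and 15 minutes leg 2 → 11:21 UTC.
Varnholm is UTC−3:30, so local arrival = 11:21 − 3:30 = 07:51 on May 10.

07:51 on May 10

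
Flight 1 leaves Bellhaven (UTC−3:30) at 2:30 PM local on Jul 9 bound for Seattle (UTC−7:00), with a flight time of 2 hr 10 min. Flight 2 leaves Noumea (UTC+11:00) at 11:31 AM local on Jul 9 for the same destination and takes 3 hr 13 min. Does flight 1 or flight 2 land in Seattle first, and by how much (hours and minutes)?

the second, by 16 hours 26 minutes

Flight 1 in UTC: 2:30 PM + 3:30 = 6:00 PM on Jul 9.
+2 hours 10 minutes → arrive 8:10 PM UTC on Jul 9.
Flight 2 in UTC: 11:31 AM − 11:00 = 12:31 AM on Jul 9.
+3 hours and 13 minutes → arrive 3:44 AM UTC on Jul 9.
Flight 2 lands earlier by 16 hours 26 minutes.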